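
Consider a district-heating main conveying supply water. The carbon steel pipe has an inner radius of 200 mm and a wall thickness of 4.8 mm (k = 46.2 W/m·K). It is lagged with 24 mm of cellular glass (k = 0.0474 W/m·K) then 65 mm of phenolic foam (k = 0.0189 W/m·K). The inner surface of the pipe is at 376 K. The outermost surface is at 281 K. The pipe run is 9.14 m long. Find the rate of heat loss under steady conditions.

Q ≈ 350 W

Radial resistances (cylindrical: R_cond = ln(r_o/r_i)/(2πkL), R_conv = 1/(h·2πrL)):
R_carbon steel pipe wall = ln(204.8/200)/(2π×46.2×9.14) = 8.939×10^-6 K/W
R_cellular glass = ln(228.8/204.8)/(2π×0.0474×9.14) = 0.04071 K/W
R_phenolic foam = ln(293.8/228.8)/(2π×0.0189×9.14) = 0.2304 K/W
R_total = 0.2711 K/W
Q = ΔT/R_total = 95/0.2711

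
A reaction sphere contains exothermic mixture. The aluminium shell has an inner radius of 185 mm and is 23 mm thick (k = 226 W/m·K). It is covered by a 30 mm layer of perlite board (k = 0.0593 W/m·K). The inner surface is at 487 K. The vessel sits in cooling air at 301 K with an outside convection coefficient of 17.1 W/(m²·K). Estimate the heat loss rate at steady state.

Q ≈ 208 W

Spherical conduction: R = (1/r_in − 1/r_out)/(4πk) per layer; series-sum.
R_aluminium shell = (1/0.185 − 1/0.208)/(4π×226) = 2.105×10^-4 K/W
R_perlite board = (1/0.208 − 1/0.238)/(4π×0.0593) = 0.8132 K/W
R_outer film = 1/(h·4πr_o²) = 1/(17.1×4π×0.238²) = 0.08216 K/W
R_total = 0.8956 K/W
Q = ΔT/R_total = 186/0.8956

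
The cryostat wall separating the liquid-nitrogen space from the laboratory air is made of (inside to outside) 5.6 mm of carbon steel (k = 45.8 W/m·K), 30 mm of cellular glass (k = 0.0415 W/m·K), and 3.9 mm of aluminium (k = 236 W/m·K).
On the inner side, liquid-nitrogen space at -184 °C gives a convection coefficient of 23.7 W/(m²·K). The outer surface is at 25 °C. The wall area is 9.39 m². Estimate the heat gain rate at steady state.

Using the resistance-network approach (series):
R_inner film = 1/(h_i·A) = 1/(23.7×9.39) = 0.004494 K/W
R_carbon steel = L/(kA) = 0.0056/(45.8×9.39) = 1.302×10^-5 K/W
R_cellular glass = L/(kA) = 0.03/(0.0415×9.39) = 0.07699 K/W
R_aluminium = L/(kA) = 0.0039/(236×9.39) = 1.76×10^-6 K/W
R_total = 0.08149 K/W
Q = ΔT / R_total = 209 / 0.08149

Q ≈ 2560 W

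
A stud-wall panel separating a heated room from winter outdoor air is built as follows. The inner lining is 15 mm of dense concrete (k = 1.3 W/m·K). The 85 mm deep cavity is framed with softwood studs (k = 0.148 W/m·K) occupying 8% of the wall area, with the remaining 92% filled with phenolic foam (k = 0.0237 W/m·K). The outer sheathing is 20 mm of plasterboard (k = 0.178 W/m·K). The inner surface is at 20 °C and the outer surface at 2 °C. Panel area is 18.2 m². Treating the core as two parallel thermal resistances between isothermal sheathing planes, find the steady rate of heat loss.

Sheathing layers in series; stud and cavity paths in parallel between them.
R_inner = 0.015/(1.3×18.2) = 6.34×10^-4 K/W
R_stud  = 0.085/(0.148×0.08×18.2) = 0.3945 K/W
R_cav   = 0.085/(0.0237×0.92×18.2) = 0.2142 K/W
1/R_core = 1/R_stud + 1/R_cav → R_core = 0.1388 K/W
R_outer = 0.02/(0.178×18.2) = 0.006174 K/W
R_total = 0.1456 K/W
Q = ΔT/R_total = 18/0.1456

Q ≈ 124 W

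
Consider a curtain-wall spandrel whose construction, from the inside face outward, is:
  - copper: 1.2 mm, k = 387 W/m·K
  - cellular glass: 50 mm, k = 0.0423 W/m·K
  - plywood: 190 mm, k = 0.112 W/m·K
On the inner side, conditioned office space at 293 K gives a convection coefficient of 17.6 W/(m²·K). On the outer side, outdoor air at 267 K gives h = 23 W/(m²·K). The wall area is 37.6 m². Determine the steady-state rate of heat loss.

Q ≈ 328 W

Model the wall as resistances in series:
R_inner film = 1/(h_i·A) = 1/(17.6×37.6) = 0.001511 K/W
R_copper = L/(kA) = 0.0012/(387×37.6) = 8.247×10^-8 K/W
R_cellular glass = L/(kA) = 0.05/(0.0423×37.6) = 0.03144 K/W
R_plywood = L/(kA) = 0.19/(0.112×37.6) = 0.04512 K/W
R_outer film = 1/(h_o·A) = 1/(23×37.6) = 0.001156 K/W
R_total = 0.07922 K/W
Q = ΔT / R_total = 26 / 0.07922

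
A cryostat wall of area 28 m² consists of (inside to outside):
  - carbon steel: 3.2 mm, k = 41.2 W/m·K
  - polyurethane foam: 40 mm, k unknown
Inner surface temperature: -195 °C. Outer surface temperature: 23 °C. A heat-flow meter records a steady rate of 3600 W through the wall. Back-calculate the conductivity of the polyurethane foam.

Thermal resistances in series:
R_carbon steel = L/(kA) = 0.0032/(41.2×28) = 2.774×10^-6 K/W
Sum of known resistances R_other = 2.774×10^-6 K/W
Total R = ΔT/Q = 218/3600 = 0.06056 K/W
R_polyurethane foam = R_total − R_other = 0.06055 K/W
k = L/(R·A) = 0.04/(0.06055×28)

k ≈ 0.0236 W/(m·K)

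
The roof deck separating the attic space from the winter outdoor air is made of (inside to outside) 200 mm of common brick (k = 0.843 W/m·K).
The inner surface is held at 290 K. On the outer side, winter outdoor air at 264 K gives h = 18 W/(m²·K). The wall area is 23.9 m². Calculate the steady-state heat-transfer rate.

Thermal resistances in series:
R_common brick = L/(kA) = 0.2/(0.843×23.9) = 0.009927 K/W
R_outer film = 1/(h_o·A) = 1/(18×23.9) = 0.002325 K/W
R_total = 0.01225 K/W
Q = ΔT / R_total = 26 / 0.01225

Q ≈ 2120 W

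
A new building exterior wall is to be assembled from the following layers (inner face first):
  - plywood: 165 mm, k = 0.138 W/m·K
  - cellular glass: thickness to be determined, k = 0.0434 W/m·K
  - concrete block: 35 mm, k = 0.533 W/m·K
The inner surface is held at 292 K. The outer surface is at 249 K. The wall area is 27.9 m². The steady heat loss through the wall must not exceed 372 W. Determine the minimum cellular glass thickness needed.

Treating each layer as a thermal resistance in series:
R_plywood = L/(kA) = 0.165/(0.138×27.9) = 0.04285 K/W
R_concrete block = L/(kA) = 0.035/(0.533×27.9) = 0.002354 K/W
Sum of the known resistances R_other = 0.04521 K/W
Required total resistance R_tot = ΔT/Q_allow = 43/372 = 0.1156 K/W
R_cellular glass = R_tot − R_other = 0.07038 K/W
L = R·k·A = 0.07038×0.0434×27.9

L ≈ 85.2 mm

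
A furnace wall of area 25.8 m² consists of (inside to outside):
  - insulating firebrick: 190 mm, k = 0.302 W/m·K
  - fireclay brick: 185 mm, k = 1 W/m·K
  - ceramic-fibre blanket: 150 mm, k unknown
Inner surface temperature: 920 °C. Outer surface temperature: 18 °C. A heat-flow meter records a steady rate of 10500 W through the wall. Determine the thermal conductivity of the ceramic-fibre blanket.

k ≈ 0.107 W/(m·K)

Treating each layer as a thermal resistance in series:
R_insulating firebrick = L/(kA) = 0.19/(0.302×25.8) = 0.02439 K/W
R_fireclay brick = L/(kA) = 0.185/(1×25.8) = 0.007171 K/W
Sum of known resistances R_other = 0.03156 K/W
Total R = ΔT/Q = 902/10500 = 0.0859 K/W
R_ceramic-fibre blanket = R_total − R_other = 0.05435 K/W
k = L/(R·A) = 0.15/(0.05435×25.8)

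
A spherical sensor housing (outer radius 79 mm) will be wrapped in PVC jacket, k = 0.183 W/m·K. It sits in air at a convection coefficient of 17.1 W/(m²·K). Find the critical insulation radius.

r_cr ≈ 21.4 mm

For a sphere r_cr = 2k/h = 2×0.183/17.1
r_cr = 21.4 mm; since the bare radius (79 mm) is above r_cr, any added insulation will reduce heat loss.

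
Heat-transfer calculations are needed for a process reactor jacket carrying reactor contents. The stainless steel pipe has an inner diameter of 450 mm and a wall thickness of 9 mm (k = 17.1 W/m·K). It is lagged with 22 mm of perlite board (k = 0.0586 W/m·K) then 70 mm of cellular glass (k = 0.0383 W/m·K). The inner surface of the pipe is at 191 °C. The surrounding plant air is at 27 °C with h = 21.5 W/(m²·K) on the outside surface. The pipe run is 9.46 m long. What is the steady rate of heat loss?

Q ≈ 1220 W

Radial resistances (cylindrical: R_cond = ln(r_o/r_i)/(2πkL), R_conv = 1/(h·2πrL)):
R_stainless steel pipe wall = ln(234/225)/(2π×17.1×9.46) = 3.859×10^-5 K/W
R_perlite board = ln(256/234)/(2π×0.0586×9.46) = 0.0258 K/W
R_cellular glass = ln(326/256)/(2π×0.0383×9.46) = 0.1062 K/W
R_outer film = 1/(h_o·2πr_oL) = 1/(21.5×2π×0.326×9.46) = 0.0024 K/W
R_total = 0.1344 K/W
Q = ΔT/R_total = 164/0.1344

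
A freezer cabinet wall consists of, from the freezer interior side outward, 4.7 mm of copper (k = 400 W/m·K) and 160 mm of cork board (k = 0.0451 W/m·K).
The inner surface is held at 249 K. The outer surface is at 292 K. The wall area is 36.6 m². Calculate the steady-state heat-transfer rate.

Thermal resistances in series:
R_copper = L/(kA) = 0.0047/(400×36.6) = 3.21×10^-7 K/W
R_cork board = L/(kA) = 0.16/(0.0451×36.6) = 0.09693 K/W
R_total = 0.09693 K/W
Q = ΔT / R_total = 43 / 0.09693

Q ≈ 444 W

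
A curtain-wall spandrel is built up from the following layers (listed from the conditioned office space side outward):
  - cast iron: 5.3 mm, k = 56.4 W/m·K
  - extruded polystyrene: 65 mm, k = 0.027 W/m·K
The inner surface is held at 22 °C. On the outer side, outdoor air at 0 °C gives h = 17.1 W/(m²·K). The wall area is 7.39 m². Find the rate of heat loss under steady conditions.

Q ≈ 65.9 W

Model the wall as resistances in series:
R_cast iron = L/(kA) = 0.0053/(56.4×7.39) = 1.272×10^-5 K/W
R_extruded polystyrene = L/(kA) = 0.065/(0.027×7.39) = 0.3258 K/W
R_outer film = 1/(h_o·A) = 1/(17.1×7.39) = 0.007913 K/W
R_total = 0.3337 K/W
Q = ΔT / R_total = 22 / 0.3337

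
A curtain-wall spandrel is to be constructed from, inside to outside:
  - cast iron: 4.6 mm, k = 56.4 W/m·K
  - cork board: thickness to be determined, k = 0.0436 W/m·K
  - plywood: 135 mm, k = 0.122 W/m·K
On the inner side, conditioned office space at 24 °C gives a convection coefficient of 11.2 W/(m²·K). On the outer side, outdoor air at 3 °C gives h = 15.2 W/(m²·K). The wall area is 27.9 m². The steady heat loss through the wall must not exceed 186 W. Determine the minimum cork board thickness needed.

Using the resistance-network approach (series):
R_inner film = 1/(h_i·A) = 1/(11.2×27.9) = 0.0032 K/W
R_cast iron = L/(kA) = 0.0046/(56.4×27.9) = 2.923×10^-6 K/W
R_plywood = L/(kA) = 0.135/(0.122×27.9) = 0.03966 K/W
R_outer film = 1/(h_o·A) = 1/(15.2×27.9) = 0.002358 K/W
Sum of the known resistances R_other = 0.04522 K/W
Required total resistance R_tot = ΔT/Q_allow = 21/186 = 0.1129 K/W
R_cork board = R_tot − R_other = 0.06768 K/W
L = R·k·A = 0.06768×0.0436×27.9

L ≈ 82.3 mm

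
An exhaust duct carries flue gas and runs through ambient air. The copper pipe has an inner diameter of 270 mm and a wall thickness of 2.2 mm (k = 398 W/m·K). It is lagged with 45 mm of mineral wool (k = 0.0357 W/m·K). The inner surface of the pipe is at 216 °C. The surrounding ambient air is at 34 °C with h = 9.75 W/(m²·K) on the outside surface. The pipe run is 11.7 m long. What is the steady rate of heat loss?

Q ≈ 1570 W

For a radial system each layer contributes R = ln(r_out/r_in)/(2πkL); films add R = 1/(hA).
R_copper pipe wall = ln(137.2/135)/(2π×398×11.7) = 5.525×10^-7 K/W
R_mineral wool = ln(182.2/137.2)/(2π×0.0357×11.7) = 0.1081 K/W
R_outer film = 1/(h_o·2πr_oL) = 1/(9.75×2π×0.1822×11.7) = 0.007657 K/W
R_total = 0.1157 K/W
Q = ΔT/R_total = 182/0.1157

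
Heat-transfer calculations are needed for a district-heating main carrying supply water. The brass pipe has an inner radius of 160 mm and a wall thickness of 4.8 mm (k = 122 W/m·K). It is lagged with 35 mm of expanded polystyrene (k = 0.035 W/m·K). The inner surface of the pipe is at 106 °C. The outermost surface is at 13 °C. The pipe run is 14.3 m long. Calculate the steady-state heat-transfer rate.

Q ≈ 1520 W

Per-layer cylindrical resistances, series-summed:
R_brass pipe wall = ln(164.8/160)/(2π×122×14.3) = 2.697×10^-6 K/W
R_expanded polystyrene = ln(199.8/164.8)/(2π×0.035×14.3) = 0.06124 K/W
R_total = 0.06124 K/W
Q = ΔT/R_total = 93/0.06124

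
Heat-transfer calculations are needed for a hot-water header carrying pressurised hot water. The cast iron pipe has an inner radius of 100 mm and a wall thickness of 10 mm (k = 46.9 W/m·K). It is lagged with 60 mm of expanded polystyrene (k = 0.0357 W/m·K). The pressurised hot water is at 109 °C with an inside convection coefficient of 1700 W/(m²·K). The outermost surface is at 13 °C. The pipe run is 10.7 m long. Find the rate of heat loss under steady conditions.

Q ≈ 529 W

Per-layer cylindrical resistances, series-summed:
R_inner film = 1/(h_i·2πr₁L) = 1/(1700×2π×0.1×10.7) = 8.75×10^-5 K/W
R_cast iron pipe wall = ln(110/100)/(2π×46.9×10.7) = 3.023×10^-5 K/W
R_expanded polystyrene = ln(170/110)/(2π×0.0357×10.7) = 0.1814 K/W
R_total = 0.1815 K/W
Q = ΔT/R_total = 96/0.1815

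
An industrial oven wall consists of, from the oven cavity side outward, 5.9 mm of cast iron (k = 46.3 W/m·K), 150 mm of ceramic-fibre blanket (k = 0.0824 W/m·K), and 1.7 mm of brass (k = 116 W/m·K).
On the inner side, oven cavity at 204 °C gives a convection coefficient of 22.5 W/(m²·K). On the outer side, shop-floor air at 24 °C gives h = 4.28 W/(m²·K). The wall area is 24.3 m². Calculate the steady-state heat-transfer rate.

Treating each layer as a thermal resistance in series:
R_inner film = 1/(h_i·A) = 1/(22.5×24.3) = 0.001829 K/W
R_cast iron = L/(kA) = 0.0059/(46.3×24.3) = 5.244×10^-6 K/W
R_ceramic-fibre blanket = L/(kA) = 0.15/(0.0824×24.3) = 0.07491 K/W
R_brass = L/(kA) = 0.0017/(116×24.3) = 6.031×10^-7 K/W
R_outer film = 1/(h_o·A) = 1/(4.28×24.3) = 0.009615 K/W
R_total = 0.08636 K/W
Q = ΔT / R_total = 180 / 0.08636

Q ≈ 2080 W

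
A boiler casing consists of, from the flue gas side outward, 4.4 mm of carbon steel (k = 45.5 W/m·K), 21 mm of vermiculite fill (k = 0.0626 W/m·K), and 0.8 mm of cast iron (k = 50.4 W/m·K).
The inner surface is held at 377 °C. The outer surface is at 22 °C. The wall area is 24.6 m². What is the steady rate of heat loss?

Q ≈ 26000 W

Using the resistance-network approach (series):
R_carbon steel = L/(kA) = 0.0044/(45.5×24.6) = 3.931×10^-6 K/W
R_vermiculite fill = L/(kA) = 0.021/(0.0626×24.6) = 0.01364 K/W
R_cast iron = L/(kA) = 0.0008/(50.4×24.6) = 6.452×10^-7 K/W
R_total = 0.01364 K/W
Q = ΔT / R_total = 355 / 0.01364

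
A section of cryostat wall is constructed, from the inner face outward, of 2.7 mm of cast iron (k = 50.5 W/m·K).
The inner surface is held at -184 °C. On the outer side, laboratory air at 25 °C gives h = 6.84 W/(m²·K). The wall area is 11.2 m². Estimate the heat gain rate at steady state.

Q ≈ 16000 W

Model the wall as resistances in series:
R_cast iron = L/(kA) = 0.0027/(50.5×11.2) = 4.774×10^-6 K/W
R_outer film = 1/(h_o·A) = 1/(6.84×11.2) = 0.01305 K/W
R_total = 0.01306 K/W
Q = ΔT / R_total = 209 / 0.01306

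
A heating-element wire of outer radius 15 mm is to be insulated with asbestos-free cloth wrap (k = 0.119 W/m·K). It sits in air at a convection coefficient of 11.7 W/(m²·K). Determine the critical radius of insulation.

r_cr ≈ 10.2 mm

For a cylinder r_cr = k/h = 0.119/11.7
r_cr = 10.2 mm; since the bare radius (15 mm) is above r_cr, any added insulation will reduce heat loss.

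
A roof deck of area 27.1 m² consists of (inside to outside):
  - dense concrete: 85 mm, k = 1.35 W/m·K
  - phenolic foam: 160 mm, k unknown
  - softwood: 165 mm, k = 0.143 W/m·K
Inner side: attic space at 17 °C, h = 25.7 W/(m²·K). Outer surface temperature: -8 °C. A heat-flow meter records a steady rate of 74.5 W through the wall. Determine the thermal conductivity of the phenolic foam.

Treating each layer as a thermal resistance in series:
R_inner film = 1/(h_i·A) = 1/(25.7×27.1) = 0.001436 K/W
R_dense concrete = L/(kA) = 0.085/(1.35×27.1) = 0.002323 K/W
R_softwood = L/(kA) = 0.165/(0.143×27.1) = 0.04258 K/W
Sum of known resistances R_other = 0.04634 K/W
Total R = ΔT/Q = 25/74.5 = 0.3356 K/W
R_phenolic foam = R_total − R_other = 0.2892 K/W
k = L/(R·A) = 0.16/(0.2892×27.1)

k ≈ 0.0204 W/(m·K)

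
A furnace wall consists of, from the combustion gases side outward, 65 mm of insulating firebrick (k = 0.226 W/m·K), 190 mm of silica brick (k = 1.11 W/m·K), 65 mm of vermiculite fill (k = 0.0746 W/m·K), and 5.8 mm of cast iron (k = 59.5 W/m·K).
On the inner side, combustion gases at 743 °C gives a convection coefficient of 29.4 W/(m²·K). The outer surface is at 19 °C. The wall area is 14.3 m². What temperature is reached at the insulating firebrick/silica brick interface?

Treating each layer as a thermal resistance in series:
R_inner film = 1/(h_i·A) = 1/(29.4×14.3) = 0.002379 K/W
R_insulating firebrick = L/(kA) = 0.065/(0.226×14.3) = 0.02011 K/W
R_silica brick = L/(kA) = 0.19/(1.11×14.3) = 0.01197 K/W
R_vermiculite fill = L/(kA) = 0.065/(0.0746×14.3) = 0.06093 K/W
R_cast iron = L/(kA) = 0.0058/(59.5×14.3) = 6.817×10^-6 K/W
R_total = 0.0954 K/W;  Q = ΔT/R_total = 724/0.0954 = 7589 W
T_interface = T_inner − Q·ΣR(inner→interface) = 743 − 7590×0.02249

T ≈ 572 °C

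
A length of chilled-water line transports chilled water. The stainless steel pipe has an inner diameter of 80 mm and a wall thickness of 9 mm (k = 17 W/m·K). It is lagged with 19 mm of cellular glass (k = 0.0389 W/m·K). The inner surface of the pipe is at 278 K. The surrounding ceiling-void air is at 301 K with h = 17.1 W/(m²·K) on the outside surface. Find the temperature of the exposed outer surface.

Cylindrical conduction, so R = ln(r₂/r₁)/(2πkL) per layer, in series:
R_stainless steel pipe wall = ln(49/40)/(2π×17×1) = 0.0019 K/W
R_cellular glass = ln(68/49)/(2π×0.0389×1) = 1.341 K/W
R_outer film = 1/(h_o·2πr_oL) = 1/(17.1×2π×0.068×1) = 0.1369 K/W
R_total = 1.479 K/W
Q = ΔT/R_total = 23/1.479
Q = 15.5 W/m
T_interface = T_inner + Q·ΣR(inner→interface) = 278 + 15.5×1.343

T ≈ 299 K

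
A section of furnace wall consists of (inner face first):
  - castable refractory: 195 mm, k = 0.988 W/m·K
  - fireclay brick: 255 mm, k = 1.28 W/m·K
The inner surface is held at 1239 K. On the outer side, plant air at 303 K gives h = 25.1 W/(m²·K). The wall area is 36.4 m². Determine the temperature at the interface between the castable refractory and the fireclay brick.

Model the wall as resistances in series:
R_castable refractory = L/(kA) = 0.195/(0.988×36.4) = 0.005422 K/W
R_fireclay brick = L/(kA) = 0.255/(1.28×36.4) = 0.005473 K/W
R_outer film = 1/(h_o·A) = 1/(25.1×36.4) = 0.001095 K/W
R_total = 0.01199 K/W;  Q = ΔT/R_total = 936/0.01199 = 78070 W
T_interface = T_inner − Q·ΣR(inner→interface) = 1239 − 78100×0.005422

T ≈ 816 K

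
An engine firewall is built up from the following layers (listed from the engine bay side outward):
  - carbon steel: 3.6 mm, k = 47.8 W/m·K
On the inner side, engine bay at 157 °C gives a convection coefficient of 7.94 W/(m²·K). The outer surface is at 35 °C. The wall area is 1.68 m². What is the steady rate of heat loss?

Q ≈ 1630 W

Treating each layer as a thermal resistance in series:
R_inner film = 1/(h_i·A) = 1/(7.94×1.68) = 0.07497 K/W
R_carbon steel = L/(kA) = 0.0036/(47.8×1.68) = 4.483×10^-5 K/W
R_total = 0.07501 K/W
Q = ΔT / R_total = 122 / 0.07501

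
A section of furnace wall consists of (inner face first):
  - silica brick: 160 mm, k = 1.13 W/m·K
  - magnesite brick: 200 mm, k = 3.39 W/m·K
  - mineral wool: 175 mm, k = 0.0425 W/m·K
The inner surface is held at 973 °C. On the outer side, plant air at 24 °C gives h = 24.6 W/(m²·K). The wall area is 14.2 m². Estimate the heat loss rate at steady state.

Treating each layer as a thermal resistance in series:
R_silica brick = L/(kA) = 0.16/(1.13×14.2) = 0.009971 K/W
R_magnesite brick = L/(kA) = 0.2/(3.39×14.2) = 0.004155 K/W
R_mineral wool = L/(kA) = 0.175/(0.0425×14.2) = 0.29 K/W
R_outer film = 1/(h_o·A) = 1/(24.6×14.2) = 0.002863 K/W
R_total = 0.307 K/W
Q = ΔT / R_total = 949 / 0.307

Q ≈ 3090 W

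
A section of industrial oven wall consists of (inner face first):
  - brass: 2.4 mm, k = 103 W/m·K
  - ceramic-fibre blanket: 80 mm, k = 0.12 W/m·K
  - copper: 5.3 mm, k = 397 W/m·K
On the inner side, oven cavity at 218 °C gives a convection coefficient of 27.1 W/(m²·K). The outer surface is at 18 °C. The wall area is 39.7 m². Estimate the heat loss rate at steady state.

Model the wall as resistances in series:
R_inner film = 1/(h_i·A) = 1/(27.1×39.7) = 9.295×10^-4 K/W
R_brass = L/(kA) = 0.0024/(103×39.7) = 5.869×10^-7 K/W
R_ceramic-fibre blanket = L/(kA) = 0.08/(0.12×39.7) = 0.01679 K/W
R_copper = L/(kA) = 0.0053/(397×39.7) = 3.363×10^-7 K/W
R_total = 0.01772 K/W
Q = ΔT / R_total = 200 / 0.01772

Q ≈ 11300 W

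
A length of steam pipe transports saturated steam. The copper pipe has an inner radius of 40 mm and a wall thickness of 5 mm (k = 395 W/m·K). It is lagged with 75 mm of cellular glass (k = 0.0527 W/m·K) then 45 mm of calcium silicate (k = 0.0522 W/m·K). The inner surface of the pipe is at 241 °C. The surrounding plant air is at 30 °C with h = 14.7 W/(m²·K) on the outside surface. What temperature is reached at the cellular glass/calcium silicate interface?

Treating each annulus and film as a series resistance:
R_copper pipe wall = ln(45/40)/(2π×395×1) = 4.746×10^-5 K/W
R_cellular glass = ln(120/45)/(2π×0.0527×1) = 2.962 K/W
R_calcium silicate = ln(165/120)/(2π×0.0522×1) = 0.9709 K/W
R_outer film = 1/(h_o·2πr_oL) = 1/(14.7×2π×0.165×1) = 0.06562 K/W
R_total = 3.999 K/W
Q = ΔT/R_total = 211/3.999
Q = 52.8 W/m
T_interface = T_inner − Q·ΣR(inner→interface) = 241 − 52.8×2.962

T ≈ 84.7 °C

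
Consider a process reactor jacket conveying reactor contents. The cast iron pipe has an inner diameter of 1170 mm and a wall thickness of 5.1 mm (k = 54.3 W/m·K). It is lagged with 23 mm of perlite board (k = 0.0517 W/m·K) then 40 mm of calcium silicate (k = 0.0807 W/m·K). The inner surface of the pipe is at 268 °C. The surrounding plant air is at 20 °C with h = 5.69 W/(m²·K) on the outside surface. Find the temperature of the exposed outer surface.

T ≈ 57.2 °C

For a radial system each layer contributes R = ln(r_out/r_in)/(2πkL); films add R = 1/(hA).
R_cast iron pipe wall = ln(590.1/585)/(2π×54.3×1) = 2.544×10^-5 K/W
R_perlite board = ln(613.1/590.1)/(2π×0.0517×1) = 0.1177 K/W
R_calcium silicate = ln(653.1/613.1)/(2π×0.0807×1) = 0.1246 K/W
R_outer film = 1/(h_o·2πr_oL) = 1/(5.69×2π×0.6531×1) = 0.04283 K/W
R_total = 0.2852 K/W
Q = ΔT/R_total = 248/0.2852
Q = 870 W/m
T_interface = T_inner − Q·ΣR(inner→interface) = 268 − 870×0.2424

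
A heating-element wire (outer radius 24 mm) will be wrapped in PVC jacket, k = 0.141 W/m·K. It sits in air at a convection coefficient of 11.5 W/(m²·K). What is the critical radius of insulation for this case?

r_cr ≈ 12.3 mm

For a cylinder r_cr = k/h = 0.141/11.5
r_cr = 12.3 mm; since the bare radius (24 mm) is above r_cr, any added insulation will reduce heat loss.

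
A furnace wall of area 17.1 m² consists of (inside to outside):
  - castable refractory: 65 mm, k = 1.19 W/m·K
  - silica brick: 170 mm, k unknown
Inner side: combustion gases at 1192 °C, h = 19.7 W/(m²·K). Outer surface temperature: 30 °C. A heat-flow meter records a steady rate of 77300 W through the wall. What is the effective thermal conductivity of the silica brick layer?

k ≈ 1.12 W/(m·K)

Series thermal resistances:
R_inner film = 1/(h_i·A) = 1/(19.7×17.1) = 0.002969 K/W
R_castable refractory = L/(kA) = 0.065/(1.19×17.1) = 0.003194 K/W
Sum of known resistances R_other = 0.006163 K/W
Total R = ΔT/Q = 1162/77300 = 0.01503 K/W
R_silica brick = R_total − R_other = 0.00887 K/W
k = L/(R·A) = 0.17/(0.00887×17.1)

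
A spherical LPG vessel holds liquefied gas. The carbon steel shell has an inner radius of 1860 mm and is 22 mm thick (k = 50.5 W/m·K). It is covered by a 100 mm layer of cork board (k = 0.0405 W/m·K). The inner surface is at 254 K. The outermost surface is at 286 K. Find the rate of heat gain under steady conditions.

Radial (spherical) resistances in series:
R_carbon steel shell = (1/1.86 − 1/1.882)/(4π×50.5) = 9.904×10^-6 K/W
R_cork board = (1/1.882 − 1/1.982)/(4π×0.0405) = 0.05268 K/W
R_total = 0.05269 K/W
Q = ΔT/R_total = 32/0.05269

Q ≈ 607 W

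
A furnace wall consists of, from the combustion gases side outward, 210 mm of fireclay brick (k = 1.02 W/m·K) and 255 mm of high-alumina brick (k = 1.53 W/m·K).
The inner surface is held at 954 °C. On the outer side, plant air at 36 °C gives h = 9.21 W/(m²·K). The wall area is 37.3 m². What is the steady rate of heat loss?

Model the wall as resistances in series:
R_fireclay brick = L/(kA) = 0.21/(1.02×37.3) = 0.00552 K/W
R_high-alumina brick = L/(kA) = 0.255/(1.53×37.3) = 0.004468 K/W
R_outer film = 1/(h_o·A) = 1/(9.21×37.3) = 0.002911 K/W
R_total = 0.0129 K/W
Q = ΔT / R_total = 918 / 0.0129

Q ≈ 71200 W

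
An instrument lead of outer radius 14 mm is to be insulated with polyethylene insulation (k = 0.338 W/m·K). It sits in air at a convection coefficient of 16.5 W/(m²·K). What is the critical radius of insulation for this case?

r_cr ≈ 20.5 mm

For a cylinder r_cr = k/h = 0.338/16.5
r_cr = 20.5 mm; since the bare radius (14 mm) is below r_cr, adding a thin layer of insulation will *increase* heat loss.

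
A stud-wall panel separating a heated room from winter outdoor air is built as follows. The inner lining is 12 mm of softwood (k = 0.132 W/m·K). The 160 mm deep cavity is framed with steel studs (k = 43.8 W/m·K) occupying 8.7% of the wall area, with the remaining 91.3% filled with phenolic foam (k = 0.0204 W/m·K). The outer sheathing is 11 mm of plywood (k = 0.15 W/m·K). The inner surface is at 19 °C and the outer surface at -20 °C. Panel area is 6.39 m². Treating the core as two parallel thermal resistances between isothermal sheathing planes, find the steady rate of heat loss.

Sheathing layers in series; stud and cavity paths in parallel between them.
R_inner = 0.012/(0.132×6.39) = 0.01423 K/W
R_stud  = 0.16/(43.8×0.087×6.39) = 0.006571 K/W
R_cav   = 0.16/(0.0204×0.913×6.39) = 1.344 K/W
1/R_core = 1/R_stud + 1/R_cav → R_core = 0.006539 K/W
R_outer = 0.011/(0.15×6.39) = 0.01148 K/W
R_total = 0.03224 K/W
Q = ΔT/R_total = 39/0.03224

Q ≈ 1210 W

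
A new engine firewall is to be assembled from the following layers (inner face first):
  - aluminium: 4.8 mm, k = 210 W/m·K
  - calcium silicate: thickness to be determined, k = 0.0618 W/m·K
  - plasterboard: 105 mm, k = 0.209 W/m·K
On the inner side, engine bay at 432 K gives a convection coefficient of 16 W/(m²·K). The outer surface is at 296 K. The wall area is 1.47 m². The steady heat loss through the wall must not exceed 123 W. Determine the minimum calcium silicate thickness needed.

Series thermal resistances:
R_inner film = 1/(h_i·A) = 1/(16×1.47) = 0.04252 K/W
R_aluminium = L/(kA) = 0.0048/(210×1.47) = 1.555×10^-5 K/W
R_plasterboard = L/(kA) = 0.105/(0.209×1.47) = 0.3418 K/W
Sum of the known resistances R_other = 0.3843 K/W
Required total resistance R_tot = ΔT/Q_allow = 136/123 = 1.106 K/W
R_calcium silicate = R_tot − R_other = 0.7214 K/W
L = R·k·A = 0.7214×0.0618×1.47

L ≈ 65.5 mm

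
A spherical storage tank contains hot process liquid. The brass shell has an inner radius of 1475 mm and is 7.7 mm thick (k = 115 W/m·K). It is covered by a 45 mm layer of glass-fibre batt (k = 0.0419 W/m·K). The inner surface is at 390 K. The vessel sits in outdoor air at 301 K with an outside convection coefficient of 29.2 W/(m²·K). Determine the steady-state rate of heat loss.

Radial (spherical) resistances in series:
R_brass shell = (1/1.475 − 1/1.4827)/(4π×115) = 2.436×10^-6 K/W
R_glass-fibre batt = (1/1.4827 − 1/1.5277)/(4π×0.0419) = 0.03773 K/W
R_outer film = 1/(h·4πr_o²) = 1/(29.2×4π×1.5277²) = 0.001168 K/W
R_total = 0.0389 K/W
Q = ΔT/R_total = 89/0.0389

Q ≈ 2290 W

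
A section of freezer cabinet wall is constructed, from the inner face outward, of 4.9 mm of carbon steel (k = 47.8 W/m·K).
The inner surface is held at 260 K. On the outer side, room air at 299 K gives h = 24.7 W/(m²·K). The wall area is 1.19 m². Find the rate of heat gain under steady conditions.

Q ≈ 1140 W

Treating each layer as a thermal resistance in series:
R_carbon steel = L/(kA) = 0.0049/(47.8×1.19) = 8.614×10^-5 K/W
R_outer film = 1/(h_o·A) = 1/(24.7×1.19) = 0.03402 K/W
R_total = 0.03411 K/W
Q = ΔT / R_total = 39 / 0.03411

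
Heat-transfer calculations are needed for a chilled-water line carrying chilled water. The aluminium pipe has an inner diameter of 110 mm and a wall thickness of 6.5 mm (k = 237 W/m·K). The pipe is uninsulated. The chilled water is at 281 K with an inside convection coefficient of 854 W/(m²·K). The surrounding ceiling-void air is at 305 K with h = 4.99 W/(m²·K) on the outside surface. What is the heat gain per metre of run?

Radial resistances (cylindrical: R_cond = ln(r_o/r_i)/(2πkL), R_conv = 1/(h·2πrL)):
R_inner film = 1/(h_i·2πr₁L) = 1/(854×2π×0.055×1) = 0.003388 K/W
R_aluminium pipe wall = ln(61.5/55)/(2π×237×1) = 7.501×10^-5 K/W
R_outer film = 1/(h_o·2πr_oL) = 1/(4.99×2π×0.0615×1) = 0.5186 K/W
R_total = 0.5221 K/W
Q = ΔT/R_total = 24/0.5221

q′ ≈ 46 W/m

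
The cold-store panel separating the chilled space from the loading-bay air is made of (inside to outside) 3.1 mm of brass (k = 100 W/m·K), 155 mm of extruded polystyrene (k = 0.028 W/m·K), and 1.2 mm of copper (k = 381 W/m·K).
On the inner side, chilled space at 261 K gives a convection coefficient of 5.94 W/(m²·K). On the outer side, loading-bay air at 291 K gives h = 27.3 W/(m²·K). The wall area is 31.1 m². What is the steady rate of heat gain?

Model the wall as resistances in series:
R_inner film = 1/(h_i·A) = 1/(5.94×31.1) = 0.005413 K/W
R_brass = L/(kA) = 0.0031/(100×31.1) = 9.968×10^-7 K/W
R_extruded polystyrene = L/(kA) = 0.155/(0.028×31.1) = 0.178 K/W
R_copper = L/(kA) = 0.0012/(381×31.1) = 1.013×10^-7 K/W
R_outer film = 1/(h_o·A) = 1/(27.3×31.1) = 0.001178 K/W
R_total = 0.1846 K/W
Q = ΔT / R_total = 30 / 0.1846

Q ≈ 163 W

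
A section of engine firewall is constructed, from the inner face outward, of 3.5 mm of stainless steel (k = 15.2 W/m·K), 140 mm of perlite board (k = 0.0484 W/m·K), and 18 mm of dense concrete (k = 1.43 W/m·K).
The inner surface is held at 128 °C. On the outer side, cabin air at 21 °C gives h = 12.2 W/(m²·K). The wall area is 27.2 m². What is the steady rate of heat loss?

Q ≈ 974 W

Model the wall as resistances in series:
R_stainless steel = L/(kA) = 0.0035/(15.2×27.2) = 8.466×10^-6 K/W
R_perlite board = L/(kA) = 0.14/(0.0484×27.2) = 0.1063 K/W
R_dense concrete = L/(kA) = 0.018/(1.43×27.2) = 4.628×10^-4 K/W
R_outer film = 1/(h_o·A) = 1/(12.2×27.2) = 0.003014 K/W
R_total = 0.1098 K/W
Q = ΔT / R_total = 107 / 0.1098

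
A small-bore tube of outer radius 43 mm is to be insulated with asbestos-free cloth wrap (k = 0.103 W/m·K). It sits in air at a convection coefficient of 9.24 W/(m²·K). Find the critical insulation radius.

r_cr ≈ 11.1 mm

For a cylinder r_cr = k/h = 0.103/9.24
r_cr = 11.1 mm; since the bare radius (43 mm) is above r_cr, any added insulation will reduce heat loss.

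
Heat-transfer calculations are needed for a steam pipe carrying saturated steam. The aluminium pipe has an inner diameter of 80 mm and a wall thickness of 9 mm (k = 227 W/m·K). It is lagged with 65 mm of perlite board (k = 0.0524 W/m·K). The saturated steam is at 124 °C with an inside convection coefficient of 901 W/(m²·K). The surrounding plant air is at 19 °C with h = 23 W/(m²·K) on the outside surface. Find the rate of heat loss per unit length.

q′ ≈ 39.9 W/m

Treating each annulus and film as a series resistance:
R_inner film = 1/(h_i·2πr₁L) = 1/(901×2π×0.04×1) = 0.004416 K/W
R_aluminium pipe wall = ln(49/40)/(2π×227×1) = 1.423×10^-4 K/W
R_perlite board = ln(114/49)/(2π×0.0524×1) = 2.565 K/W
R_outer film = 1/(h_o·2πr_oL) = 1/(23×2π×0.114×1) = 0.0607 K/W
R_total = 2.63 K/W
Q = ΔT/R_total = 105/2.63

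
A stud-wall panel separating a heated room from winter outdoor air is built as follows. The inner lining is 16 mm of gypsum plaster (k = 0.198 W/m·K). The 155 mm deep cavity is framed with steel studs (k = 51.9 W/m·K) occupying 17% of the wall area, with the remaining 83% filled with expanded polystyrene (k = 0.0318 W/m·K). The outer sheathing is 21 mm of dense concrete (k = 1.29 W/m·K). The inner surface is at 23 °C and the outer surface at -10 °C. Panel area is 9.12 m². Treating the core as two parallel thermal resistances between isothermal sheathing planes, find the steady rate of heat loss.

Sheathing layers in series; stud and cavity paths in parallel between them.
R_inner = 0.016/(0.198×9.12) = 0.008861 K/W
R_stud  = 0.155/(51.9×0.17×9.12) = 0.001926 K/W
R_cav   = 0.155/(0.0318×0.83×9.12) = 0.6439 K/W
1/R_core = 1/R_stud + 1/R_cav → R_core = 0.001921 K/W
R_outer = 0.021/(1.29×9.12) = 0.001785 K/W
R_total = 0.01257 K/W
Q = ΔT/R_total = 33/0.01257

Q ≈ 2630 W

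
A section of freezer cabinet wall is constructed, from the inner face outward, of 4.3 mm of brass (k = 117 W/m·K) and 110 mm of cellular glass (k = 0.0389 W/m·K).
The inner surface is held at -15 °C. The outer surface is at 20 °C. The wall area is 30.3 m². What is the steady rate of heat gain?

Thermal resistances in series:
R_brass = L/(kA) = 0.0043/(117×30.3) = 1.213×10^-6 K/W
R_cellular glass = L/(kA) = 0.11/(0.0389×30.3) = 0.09333 K/W
R_total = 0.09333 K/W
Q = ΔT / R_total = 35 / 0.09333

Q ≈ 375 W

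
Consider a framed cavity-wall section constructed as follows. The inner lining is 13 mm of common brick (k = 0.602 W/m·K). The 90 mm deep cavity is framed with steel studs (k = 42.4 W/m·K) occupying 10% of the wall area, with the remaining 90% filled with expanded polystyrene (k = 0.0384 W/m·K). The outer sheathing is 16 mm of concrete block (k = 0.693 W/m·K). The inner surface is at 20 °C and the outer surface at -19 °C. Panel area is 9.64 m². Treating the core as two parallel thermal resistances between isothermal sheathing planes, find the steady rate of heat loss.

Sheathing layers in series; stud and cavity paths in parallel between them.
R_inner = 0.013/(0.602×9.64) = 0.00224 K/W
R_stud  = 0.09/(42.4×0.1×9.64) = 0.002202 K/W
R_cav   = 0.09/(0.0384×0.9×9.64) = 0.2701 K/W
1/R_core = 1/R_stud + 1/R_cav → R_core = 0.002184 K/W
R_outer = 0.016/(0.693×9.64) = 0.002395 K/W
R_total = 0.006819 K/W
Q = ΔT/R_total = 39/0.006819

Q ≈ 5720 W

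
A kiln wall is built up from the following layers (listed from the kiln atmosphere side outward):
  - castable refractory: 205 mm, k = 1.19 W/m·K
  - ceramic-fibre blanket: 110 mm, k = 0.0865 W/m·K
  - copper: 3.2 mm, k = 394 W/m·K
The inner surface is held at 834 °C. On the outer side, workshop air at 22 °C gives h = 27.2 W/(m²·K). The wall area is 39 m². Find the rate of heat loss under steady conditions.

Model the wall as resistances in series:
R_castable refractory = L/(kA) = 0.205/(1.19×39) = 0.004417 K/W
R_ceramic-fibre blanket = L/(kA) = 0.11/(0.0865×39) = 0.03261 K/W
R_copper = L/(kA) = 0.0032/(394×39) = 2.083×10^-7 K/W
R_outer film = 1/(h_o·A) = 1/(27.2×39) = 9.427×10^-4 K/W
R_total = 0.03797 K/W
Q = ΔT / R_total = 812 / 0.03797

Q ≈ 21400 W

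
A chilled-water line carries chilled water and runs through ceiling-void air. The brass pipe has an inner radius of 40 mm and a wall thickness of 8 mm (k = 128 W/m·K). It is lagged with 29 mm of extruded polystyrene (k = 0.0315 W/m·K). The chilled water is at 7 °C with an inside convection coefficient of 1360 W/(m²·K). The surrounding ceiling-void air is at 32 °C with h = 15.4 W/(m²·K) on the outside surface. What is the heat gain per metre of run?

Per-layer cylindrical resistances, series-summed:
R_inner film = 1/(h_i·2πr₁L) = 1/(1360×2π×0.04×1) = 0.002926 K/W
R_brass pipe wall = ln(48/40)/(2π×128×1) = 2.267×10^-4 K/W
R_extruded polystyrene = ln(77/48)/(2π×0.0315×1) = 2.388 K/W
R_outer film = 1/(h_o·2πr_oL) = 1/(15.4×2π×0.077×1) = 0.1342 K/W
R_total = 2.525 K/W
Q = ΔT/R_total = 25/2.525

q′ ≈ 9.9 W/m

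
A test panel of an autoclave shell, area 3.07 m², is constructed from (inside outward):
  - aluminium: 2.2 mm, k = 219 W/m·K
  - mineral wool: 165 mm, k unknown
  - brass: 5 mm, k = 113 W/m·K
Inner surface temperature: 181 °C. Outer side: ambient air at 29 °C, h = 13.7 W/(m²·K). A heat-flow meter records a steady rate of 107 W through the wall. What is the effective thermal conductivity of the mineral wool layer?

Thermal resistances in series:
R_aluminium = L/(kA) = 0.0022/(219×3.07) = 3.272×10^-6 K/W
R_brass = L/(kA) = 0.005/(113×3.07) = 1.441×10^-5 K/W
R_outer film = 1/(h_o·A) = 1/(13.7×3.07) = 0.02378 K/W
Sum of known resistances R_other = 0.02379 K/W
Total R = ΔT/Q = 152/107 = 1.421 K/W
R_mineral wool = R_total − R_other = 1.397 K/W
k = L/(R·A) = 0.165/(1.397×3.07)

k ≈ 0.0385 W/(m·K)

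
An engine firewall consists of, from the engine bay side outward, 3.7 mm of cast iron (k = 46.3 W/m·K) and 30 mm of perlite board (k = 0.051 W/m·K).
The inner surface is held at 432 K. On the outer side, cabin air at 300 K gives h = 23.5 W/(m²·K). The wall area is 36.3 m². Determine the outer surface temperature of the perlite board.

Thermal resistances in series:
R_cast iron = L/(kA) = 0.0037/(46.3×36.3) = 2.201×10^-6 K/W
R_perlite board = L/(kA) = 0.03/(0.051×36.3) = 0.0162 K/W
R_outer film = 1/(h_o·A) = 1/(23.5×36.3) = 0.001172 K/W
R_total = 0.01738 K/W;  Q = ΔT/R_total = 132/0.01738 = 7595 W
T_interface = T_inner − Q·ΣR(inner→interface) = 432 − 7600×0.01621

T ≈ 309 K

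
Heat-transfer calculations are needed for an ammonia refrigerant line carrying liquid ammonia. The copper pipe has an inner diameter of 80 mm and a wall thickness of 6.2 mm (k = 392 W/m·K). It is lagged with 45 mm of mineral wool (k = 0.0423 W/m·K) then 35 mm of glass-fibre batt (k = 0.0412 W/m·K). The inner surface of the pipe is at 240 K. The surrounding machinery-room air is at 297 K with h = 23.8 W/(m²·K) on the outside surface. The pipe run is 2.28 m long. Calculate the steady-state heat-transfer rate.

Q ≈ 33.6 W

For a radial system each layer contributes R = ln(r_out/r_in)/(2πkL); films add R = 1/(hA).
R_copper pipe wall = ln(46.2/40)/(2π×392×2.28) = 2.566×10^-5 K/W
R_mineral wool = ln(91.2/46.2)/(2π×0.0423×2.28) = 1.122 K/W
R_glass-fibre batt = ln(126.2/91.2)/(2π×0.0412×2.28) = 0.5503 K/W
R_outer film = 1/(h_o·2πr_oL) = 1/(23.8×2π×0.1262×2.28) = 0.02324 K/W
R_total = 1.696 K/W
Q = ΔT/R_total = 57/1.696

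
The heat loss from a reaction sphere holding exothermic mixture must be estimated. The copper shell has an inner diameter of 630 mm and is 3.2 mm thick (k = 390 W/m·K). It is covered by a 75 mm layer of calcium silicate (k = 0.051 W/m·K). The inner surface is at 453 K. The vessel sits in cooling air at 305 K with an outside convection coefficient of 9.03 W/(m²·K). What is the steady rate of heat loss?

Spherical conduction: R = (1/r_in − 1/r_out)/(4πk) per layer; series-sum.
R_copper shell = (1/0.315 − 1/0.3182)/(4π×390) = 6.514×10^-6 K/W
R_calcium silicate = (1/0.3182 − 1/0.3932)/(4π×0.051) = 0.9353 K/W
R_outer film = 1/(h·4πr_o²) = 1/(9.03×4π×0.3932²) = 0.057 K/W
R_total = 0.9923 K/W
Q = ΔT/R_total = 148/0.9923

Q ≈ 149 W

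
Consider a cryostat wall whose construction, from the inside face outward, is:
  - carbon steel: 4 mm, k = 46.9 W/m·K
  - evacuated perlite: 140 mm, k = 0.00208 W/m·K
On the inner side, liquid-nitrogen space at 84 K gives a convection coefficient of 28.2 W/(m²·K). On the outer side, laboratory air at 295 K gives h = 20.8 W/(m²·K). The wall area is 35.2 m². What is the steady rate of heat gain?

Q ≈ 110 W

Thermal resistances in series:
R_inner film = 1/(h_i·A) = 1/(28.2×35.2) = 0.001007 K/W
R_carbon steel = L/(kA) = 0.004/(46.9×35.2) = 2.423×10^-6 K/W
R_evacuated perlite = L/(kA) = 0.14/(0.00208×35.2) = 1.912 K/W
R_outer film = 1/(h_o·A) = 1/(20.8×35.2) = 0.001366 K/W
R_total = 1.915 K/W
Q = ΔT / R_total = 211 / 1.915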